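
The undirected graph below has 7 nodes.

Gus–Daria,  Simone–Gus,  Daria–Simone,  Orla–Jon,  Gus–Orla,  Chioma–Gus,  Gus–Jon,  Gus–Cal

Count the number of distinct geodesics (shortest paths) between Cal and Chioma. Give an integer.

The shortest distance is 2, and the only length-2 path is Cal–Gus–Chioma. So there is exactly 1 shortest path.

1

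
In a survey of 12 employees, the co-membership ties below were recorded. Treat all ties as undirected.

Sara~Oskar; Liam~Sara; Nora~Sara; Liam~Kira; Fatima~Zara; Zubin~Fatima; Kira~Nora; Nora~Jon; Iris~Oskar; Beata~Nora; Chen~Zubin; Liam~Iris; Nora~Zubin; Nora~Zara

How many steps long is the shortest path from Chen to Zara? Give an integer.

3

One shortest route is Chen – Zubin – Fatima – Zara, which uses 3 edges, and at distance 2 from Chen we only reach {Fatima, Nora}, which does not include Zara. So d(Chen,Zara) = 3.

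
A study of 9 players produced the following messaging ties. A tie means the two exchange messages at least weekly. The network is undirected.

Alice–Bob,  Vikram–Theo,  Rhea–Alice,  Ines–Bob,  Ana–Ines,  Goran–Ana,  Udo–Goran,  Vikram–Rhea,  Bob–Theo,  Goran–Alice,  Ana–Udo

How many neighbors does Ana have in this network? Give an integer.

Ana is directly tied to Goran, Ines, and Udo. That is 3 neighbors, so the degree of Ana is 3.

3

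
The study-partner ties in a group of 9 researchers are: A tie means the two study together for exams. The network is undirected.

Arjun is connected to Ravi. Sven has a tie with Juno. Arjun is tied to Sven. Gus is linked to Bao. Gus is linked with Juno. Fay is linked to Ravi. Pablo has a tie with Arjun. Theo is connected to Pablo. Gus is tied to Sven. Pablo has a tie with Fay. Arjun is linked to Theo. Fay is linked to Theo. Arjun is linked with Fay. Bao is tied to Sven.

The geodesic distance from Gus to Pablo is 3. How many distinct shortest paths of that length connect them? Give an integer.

1

The shortest distance is 3, and the only length-3 path is Gus–Sven–Arjun–Pablo. So there is exactly 1 shortest path.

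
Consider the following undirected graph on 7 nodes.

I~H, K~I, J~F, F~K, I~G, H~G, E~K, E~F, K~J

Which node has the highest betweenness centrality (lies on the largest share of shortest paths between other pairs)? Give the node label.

Unnormalized betweenness of each node: E:0, F:1/2, G:0, H:0, I:8, J:0, K:19/2.
K has the largest value, 19/2, making it the main broker — the node through which the most shortest paths run.

K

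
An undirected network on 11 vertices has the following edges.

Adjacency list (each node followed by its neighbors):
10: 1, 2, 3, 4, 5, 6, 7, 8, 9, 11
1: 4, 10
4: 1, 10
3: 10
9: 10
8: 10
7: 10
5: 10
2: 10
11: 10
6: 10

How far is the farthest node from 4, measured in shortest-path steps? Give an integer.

Distances from 4: 1:1, 2:2, 3:2, 5:2, 6:2, 7:2, 8:2, 9:2, 10:1, 11:2.
The largest is 2 (to 6, 11, 7, 9, 8, 3, 5, and 2), so the eccentricity of 4 is 2.

2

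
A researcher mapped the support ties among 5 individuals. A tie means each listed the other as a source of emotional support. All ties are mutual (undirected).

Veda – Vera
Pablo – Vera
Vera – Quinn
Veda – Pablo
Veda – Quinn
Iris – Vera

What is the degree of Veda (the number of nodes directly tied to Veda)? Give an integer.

Veda is directly tied to Pablo, Quinn, and Vera. That is 3 neighbors, so the degree of Veda is 3.

3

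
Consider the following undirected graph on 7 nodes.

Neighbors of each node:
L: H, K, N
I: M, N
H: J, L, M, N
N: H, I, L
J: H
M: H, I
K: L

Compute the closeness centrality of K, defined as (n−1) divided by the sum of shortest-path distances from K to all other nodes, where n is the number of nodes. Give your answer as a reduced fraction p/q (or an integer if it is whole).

3/7

Distances from K: H:2, I:3, J:3, L:1, M:3, N:2. Sum = 14.
n = 7, so closeness = 6/14 = 3/7.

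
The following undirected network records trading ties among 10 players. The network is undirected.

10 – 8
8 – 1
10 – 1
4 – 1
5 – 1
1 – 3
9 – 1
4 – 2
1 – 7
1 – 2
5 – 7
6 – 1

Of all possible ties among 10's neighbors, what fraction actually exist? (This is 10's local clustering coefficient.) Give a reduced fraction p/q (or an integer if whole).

1

10's neighbors: 1 and 8 (k = 2).
Possible neighbor pairs: C(2,2) = 1. Edges among them: 1–8 → e = 1.
Clustering(10) = 1/1.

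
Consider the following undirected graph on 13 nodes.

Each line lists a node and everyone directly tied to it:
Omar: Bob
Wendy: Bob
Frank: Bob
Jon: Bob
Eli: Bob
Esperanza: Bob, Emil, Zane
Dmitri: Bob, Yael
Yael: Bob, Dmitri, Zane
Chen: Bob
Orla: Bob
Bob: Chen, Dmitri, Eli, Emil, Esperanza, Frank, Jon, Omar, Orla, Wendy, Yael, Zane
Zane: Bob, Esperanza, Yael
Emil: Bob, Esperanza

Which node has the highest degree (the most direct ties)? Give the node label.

Degrees — Bob:12, Chen:1, Dmitri:2, Eli:1, Emil:2, Esperanza:3, Frank:1, Jon:1, Omar:1, Orla:1, Wendy:1, Yael:3, Zane:3.
The maximum is 12, attained only by Bob.

Bob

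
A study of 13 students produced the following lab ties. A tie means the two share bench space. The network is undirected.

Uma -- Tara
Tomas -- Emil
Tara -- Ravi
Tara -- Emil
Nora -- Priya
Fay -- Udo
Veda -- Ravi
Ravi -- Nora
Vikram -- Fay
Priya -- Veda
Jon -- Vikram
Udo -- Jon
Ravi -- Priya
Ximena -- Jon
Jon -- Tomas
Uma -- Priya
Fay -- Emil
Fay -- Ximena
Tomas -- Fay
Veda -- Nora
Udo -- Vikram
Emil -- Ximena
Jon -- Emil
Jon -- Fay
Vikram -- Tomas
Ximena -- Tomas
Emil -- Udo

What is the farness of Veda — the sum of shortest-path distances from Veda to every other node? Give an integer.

Distances from Veda: Emil:3, Fay:4, Jon:4, Nora:1, Priya:1, Ravi:1, Tara:2, Tomas:4, Udo:4, Uma:2, Vikram:5, Ximena:4.
Sum = 3 + 4 + 4 + 1 + 1 + 1 + 2 + 4 + 4 + 2 + 5 + 4 = 35.

35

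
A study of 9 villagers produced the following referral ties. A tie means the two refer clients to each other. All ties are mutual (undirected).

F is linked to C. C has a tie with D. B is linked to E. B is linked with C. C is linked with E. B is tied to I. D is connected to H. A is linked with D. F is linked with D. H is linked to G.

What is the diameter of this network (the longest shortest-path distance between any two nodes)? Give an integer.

Eccentricity of each node (its greatest distance to any other): A:4, B:4, C:3, D:3, E:4, F:3, G:5, H:4, I:5.
The maximum eccentricity is 5, realized for instance by the pair I–G via I – B – C – D – H – G. So the diameter is 5.

5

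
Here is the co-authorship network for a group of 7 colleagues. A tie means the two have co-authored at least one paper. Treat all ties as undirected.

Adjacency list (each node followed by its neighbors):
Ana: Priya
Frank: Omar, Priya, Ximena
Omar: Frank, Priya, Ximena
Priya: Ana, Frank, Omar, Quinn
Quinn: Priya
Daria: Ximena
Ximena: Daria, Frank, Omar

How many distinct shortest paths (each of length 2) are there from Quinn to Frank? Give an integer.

The shortest distance is 2, and the only length-2 path is Quinn–Priya–Frank. So there is exactly 1 shortest path.

1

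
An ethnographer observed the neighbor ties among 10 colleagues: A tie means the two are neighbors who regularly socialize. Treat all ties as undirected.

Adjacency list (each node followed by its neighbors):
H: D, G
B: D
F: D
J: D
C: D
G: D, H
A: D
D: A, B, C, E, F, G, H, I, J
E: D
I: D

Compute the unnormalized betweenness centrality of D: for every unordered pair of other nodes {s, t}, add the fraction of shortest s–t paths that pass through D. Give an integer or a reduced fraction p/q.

Pairs whose geodesics pass through D — J–E: 1; J–I: 1; J–G: 1; J–H: 1; J–C: 1; J–F: 1; J–A: 1; J–B: 1; E–I: 1; E–G: 1; E–H: 1; E–C: 1; E–F: 1; E–A: 1 … (+21 more pairs).
All other pairs contribute 0.
Summing the contributions gives betweenness(D) = 35.

35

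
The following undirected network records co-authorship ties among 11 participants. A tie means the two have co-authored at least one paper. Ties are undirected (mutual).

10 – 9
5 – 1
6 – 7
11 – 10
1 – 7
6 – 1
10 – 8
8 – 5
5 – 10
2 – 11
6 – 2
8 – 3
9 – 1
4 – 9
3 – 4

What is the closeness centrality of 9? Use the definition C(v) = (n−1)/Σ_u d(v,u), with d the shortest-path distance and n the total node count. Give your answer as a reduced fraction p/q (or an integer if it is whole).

Distances from 9: 1:1, 2:3, 3:2, 4:1, 5:2, 6:2, 7:2, 8:2, 10:1, 11:2. Sum = 18.
n = 11, so closeness = 10/18 = 5/9.

5/9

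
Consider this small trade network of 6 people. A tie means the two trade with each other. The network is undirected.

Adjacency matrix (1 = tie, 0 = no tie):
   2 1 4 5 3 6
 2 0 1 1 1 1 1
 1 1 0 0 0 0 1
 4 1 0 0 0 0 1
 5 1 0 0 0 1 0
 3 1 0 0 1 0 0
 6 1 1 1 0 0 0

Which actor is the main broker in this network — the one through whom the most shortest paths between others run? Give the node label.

Unnormalized betweenness of each node: 1:0, 2:13/2, 3:0, 4:0, 5:0, 6:1/2.
2 has the largest value, 13/2, making it the main broker — the node through which the most shortest paths run.

2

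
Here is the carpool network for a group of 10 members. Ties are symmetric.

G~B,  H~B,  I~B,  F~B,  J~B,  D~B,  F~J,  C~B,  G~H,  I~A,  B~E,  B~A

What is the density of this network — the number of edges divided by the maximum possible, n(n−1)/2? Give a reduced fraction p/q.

There are 12 edges and 10 nodes, so the maximum possible is C(10,2) = 45.
Density = 12/45 = 4/15.

4/15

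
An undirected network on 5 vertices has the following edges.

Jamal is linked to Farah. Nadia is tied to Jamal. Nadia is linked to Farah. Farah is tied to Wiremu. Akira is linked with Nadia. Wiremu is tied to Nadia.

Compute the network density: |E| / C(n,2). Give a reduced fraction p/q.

There are 6 edges and 5 nodes, so the maximum possible is C(5,2) = 10.
Density = 6/10 = 3/5.

3/5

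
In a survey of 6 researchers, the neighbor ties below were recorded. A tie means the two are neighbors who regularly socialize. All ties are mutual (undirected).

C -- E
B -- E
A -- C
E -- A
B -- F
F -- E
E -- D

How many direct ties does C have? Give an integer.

2

C is directly tied to A and E. That is 2 neighbors, so the degree of C is 2.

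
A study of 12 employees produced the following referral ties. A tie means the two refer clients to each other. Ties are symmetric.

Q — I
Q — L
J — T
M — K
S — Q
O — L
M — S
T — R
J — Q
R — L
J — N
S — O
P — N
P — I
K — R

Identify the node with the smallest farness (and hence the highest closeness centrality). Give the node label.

Farness (sum of distances to all others) for each node — I:26, J:22, K:30, L:22, M:28, N:29, O:28, P:32, Q:19, R:24, S:23, T:25.
The smallest farness is 19, for Q, so Q has the highest closeness.

Q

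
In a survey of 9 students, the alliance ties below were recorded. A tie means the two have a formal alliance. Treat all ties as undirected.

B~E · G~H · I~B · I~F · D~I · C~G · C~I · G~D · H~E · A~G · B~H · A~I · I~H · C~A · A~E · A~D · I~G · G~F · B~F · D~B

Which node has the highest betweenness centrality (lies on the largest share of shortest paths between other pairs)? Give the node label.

Unnormalized betweenness of each node: A:8/3, B:17/6, C:0, D:7/12, E:2/3, F:1/4, G:19/6, H:13/12, I:19/4.
I has the largest value, 19/4, making it the main broker — the node through which the most shortest paths run.

I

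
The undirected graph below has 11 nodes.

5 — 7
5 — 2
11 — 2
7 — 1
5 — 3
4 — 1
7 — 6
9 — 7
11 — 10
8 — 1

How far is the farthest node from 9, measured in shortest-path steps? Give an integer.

5

Distances from 9: 1:2, 2:3, 3:3, 4:3, 5:2, 6:2, 7:1, 8:3, 10:5, 11:4.
The largest is 5 (to 10), so the eccentricity of 9 is 5.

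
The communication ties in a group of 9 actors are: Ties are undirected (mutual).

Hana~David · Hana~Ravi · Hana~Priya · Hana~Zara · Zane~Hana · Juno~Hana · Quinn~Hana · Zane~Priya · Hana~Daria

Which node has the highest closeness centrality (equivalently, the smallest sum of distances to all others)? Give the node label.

Farness (sum of distances to all others) for each node — Daria:15, David:15, Hana:8, Juno:15, Priya:14, Quinn:15, Ravi:15, Zane:14, Zara:15.
The smallest farness is 8, for Hana, so Hana has the highest closeness.

Hana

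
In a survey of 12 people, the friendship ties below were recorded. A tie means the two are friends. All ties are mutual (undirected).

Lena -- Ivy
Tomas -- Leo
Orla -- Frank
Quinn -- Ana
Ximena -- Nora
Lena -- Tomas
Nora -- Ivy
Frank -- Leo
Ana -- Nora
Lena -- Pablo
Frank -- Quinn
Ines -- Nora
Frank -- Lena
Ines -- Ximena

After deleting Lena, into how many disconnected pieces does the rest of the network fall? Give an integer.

Without Lena, the remaining ties split the others into: {Ana, Frank, Ines, Ivy, Leo, Nora, Orla, Quinn, Tomas, Ximena}; {Pablo}.
That's 2 separate components.

2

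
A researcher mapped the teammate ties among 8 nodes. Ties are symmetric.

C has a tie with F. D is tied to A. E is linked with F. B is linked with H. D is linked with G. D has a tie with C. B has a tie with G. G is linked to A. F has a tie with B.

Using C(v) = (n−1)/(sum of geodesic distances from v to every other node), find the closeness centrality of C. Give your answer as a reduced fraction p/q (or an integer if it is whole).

7/13

Distances from C: A:2, B:2, D:1, E:2, F:1, G:2, H:3. Sum = 13.
n = 8, so closeness = 7/13.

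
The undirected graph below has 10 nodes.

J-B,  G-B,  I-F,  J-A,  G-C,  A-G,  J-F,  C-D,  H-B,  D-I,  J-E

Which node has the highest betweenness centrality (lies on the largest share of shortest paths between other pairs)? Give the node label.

J

Unnormalized betweenness of each node: A:5/2, B:21/2, C:5, D:3, E:0, F:7, G:9, H:0, I:4, J:16.
J has the largest value, 16, making it the main broker — the node through which the most shortest paths run.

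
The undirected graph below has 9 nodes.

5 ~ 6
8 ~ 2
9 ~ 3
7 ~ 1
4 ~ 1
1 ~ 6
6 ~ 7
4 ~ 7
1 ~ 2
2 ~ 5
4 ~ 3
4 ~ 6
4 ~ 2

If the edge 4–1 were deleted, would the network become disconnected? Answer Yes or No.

Even without that edge, 4 still reaches 1 via 4 – 2 – 1, so the network stays connected. Not a bridge.

No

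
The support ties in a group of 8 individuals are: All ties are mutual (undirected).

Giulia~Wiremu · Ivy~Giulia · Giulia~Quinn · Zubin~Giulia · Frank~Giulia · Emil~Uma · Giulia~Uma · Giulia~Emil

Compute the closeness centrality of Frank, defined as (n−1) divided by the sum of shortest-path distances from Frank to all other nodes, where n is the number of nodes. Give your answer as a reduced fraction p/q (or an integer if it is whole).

Distances from Frank: Emil:2, Giulia:1, Ivy:2, Quinn:2, Uma:2, Wiremu:2, Zubin:2. Sum = 13.
n = 8, so closeness = 7/13.

7/13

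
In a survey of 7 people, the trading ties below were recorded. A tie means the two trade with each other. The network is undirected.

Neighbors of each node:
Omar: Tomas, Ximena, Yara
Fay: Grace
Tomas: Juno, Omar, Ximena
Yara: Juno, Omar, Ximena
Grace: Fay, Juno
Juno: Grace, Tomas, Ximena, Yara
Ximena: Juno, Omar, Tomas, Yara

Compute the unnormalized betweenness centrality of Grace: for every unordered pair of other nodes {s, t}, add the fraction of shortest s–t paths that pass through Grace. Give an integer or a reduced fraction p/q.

5

Pairs whose geodesics pass through Grace — Fay–Juno: 1; Fay–Yara: 1; Fay–Omar: 3/3; Fay–Ximena: 1; Fay–Tomas: 1.
All other pairs contribute 0.
Summing the contributions gives betweenness(Grace) = 5.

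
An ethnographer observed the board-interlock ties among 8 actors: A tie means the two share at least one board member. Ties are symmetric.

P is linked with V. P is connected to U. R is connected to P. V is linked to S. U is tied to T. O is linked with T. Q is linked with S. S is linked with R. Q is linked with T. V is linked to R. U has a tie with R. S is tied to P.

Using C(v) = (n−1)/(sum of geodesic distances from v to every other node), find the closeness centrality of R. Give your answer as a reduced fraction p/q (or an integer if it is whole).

Distances from R: O:3, P:1, Q:2, S:1, T:2, U:1, V:1. Sum = 11.
n = 8, so closeness = 7/11.

7/11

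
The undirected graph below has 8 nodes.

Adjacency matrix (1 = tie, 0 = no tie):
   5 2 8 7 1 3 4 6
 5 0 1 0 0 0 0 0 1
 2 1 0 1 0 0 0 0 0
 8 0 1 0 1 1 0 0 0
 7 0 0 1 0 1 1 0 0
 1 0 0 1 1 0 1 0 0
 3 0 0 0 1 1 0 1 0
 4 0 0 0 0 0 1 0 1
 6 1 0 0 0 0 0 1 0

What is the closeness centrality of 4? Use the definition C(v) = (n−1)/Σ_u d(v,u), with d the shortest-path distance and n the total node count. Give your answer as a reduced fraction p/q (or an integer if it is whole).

1/2

Distances from 4: 1:2, 2:3, 3:1, 5:2, 6:1, 7:2, 8:3. Sum = 14.
n = 8, so closeness = 7/14 = 1/2.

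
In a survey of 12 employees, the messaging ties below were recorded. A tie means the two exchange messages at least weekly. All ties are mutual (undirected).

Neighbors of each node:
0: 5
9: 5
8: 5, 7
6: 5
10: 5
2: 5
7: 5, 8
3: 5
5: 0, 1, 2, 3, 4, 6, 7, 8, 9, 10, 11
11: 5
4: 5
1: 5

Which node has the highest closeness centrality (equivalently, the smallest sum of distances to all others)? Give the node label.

5

Farness (sum of distances to all others) for each node — 0:21, 1:21, 2:21, 3:21, 4:21, 5:11, 6:21, 7:20, 8:20, 9:21, 10:21, 11:21.
The smallest farness is 11, for 5, so 5 has the highest closeness.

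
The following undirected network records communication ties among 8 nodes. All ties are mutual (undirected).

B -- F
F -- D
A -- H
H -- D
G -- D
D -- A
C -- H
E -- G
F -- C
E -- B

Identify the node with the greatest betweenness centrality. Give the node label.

Unnormalized betweenness of each node: A:0, B:2, C:1, D:9, E:1, F:6, G:3, H:2.
D has the largest value, 9, making it the main broker — the node through which the most shortest paths run.

D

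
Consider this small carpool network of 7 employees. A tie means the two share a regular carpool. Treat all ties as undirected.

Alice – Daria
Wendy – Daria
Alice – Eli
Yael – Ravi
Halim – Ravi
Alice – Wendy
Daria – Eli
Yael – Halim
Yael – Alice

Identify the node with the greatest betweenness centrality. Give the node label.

Alice

Unnormalized betweenness of each node: Alice:19/2, Daria:1/2, Eli:0, Halim:0, Ravi:0, Wendy:0, Yael:8.
Alice has the largest value, 19/2, making it the main broker — the node through which the most shortest paths run.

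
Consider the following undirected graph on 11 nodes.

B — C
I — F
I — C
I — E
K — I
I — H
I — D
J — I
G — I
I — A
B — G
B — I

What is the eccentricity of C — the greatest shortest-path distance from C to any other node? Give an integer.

2

Distances from C: A:2, B:1, D:2, E:2, F:2, G:2, H:2, I:1, J:2, K:2.
The largest is 2 (to F, D, G, K, E, A, J, and H), so the eccentricity of C is 2.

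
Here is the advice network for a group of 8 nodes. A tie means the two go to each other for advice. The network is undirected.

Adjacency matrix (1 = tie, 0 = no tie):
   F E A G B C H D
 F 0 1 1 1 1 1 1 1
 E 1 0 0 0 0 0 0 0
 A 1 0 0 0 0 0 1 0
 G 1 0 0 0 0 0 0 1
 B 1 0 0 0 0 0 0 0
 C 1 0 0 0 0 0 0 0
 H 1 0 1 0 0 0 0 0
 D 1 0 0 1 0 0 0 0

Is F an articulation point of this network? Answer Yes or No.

Removing F leaves {E} with no path to {A and H}, so the network splits into 5 components. F is a cut vertex.

Yes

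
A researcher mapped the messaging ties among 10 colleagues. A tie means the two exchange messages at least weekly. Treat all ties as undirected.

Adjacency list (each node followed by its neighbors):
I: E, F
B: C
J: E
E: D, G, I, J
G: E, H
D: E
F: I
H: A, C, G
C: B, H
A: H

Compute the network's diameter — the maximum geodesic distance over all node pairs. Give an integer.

Eccentricity of each node (its greatest distance to any other): A:5, B:6, C:5, D:5, E:4, F:6, G:3, H:4, I:5, J:5.
The maximum eccentricity is 6, realized for instance by the pair F–B via F – I – E – G – H – C – B. So the diameter is 6.

6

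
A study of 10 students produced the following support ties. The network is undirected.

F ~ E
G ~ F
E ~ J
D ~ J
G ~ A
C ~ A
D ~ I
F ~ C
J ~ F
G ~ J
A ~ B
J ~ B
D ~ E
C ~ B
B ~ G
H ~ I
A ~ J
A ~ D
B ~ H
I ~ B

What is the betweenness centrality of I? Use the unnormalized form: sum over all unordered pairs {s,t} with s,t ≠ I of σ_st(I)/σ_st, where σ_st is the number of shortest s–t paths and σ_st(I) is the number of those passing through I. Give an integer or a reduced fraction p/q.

Pairs whose geodesics pass through I — E–H: 1/2; D–H: 1; D–B: 1/3.
All other pairs contribute 0.
Summing the contributions gives betweenness(I) = 11/6.

11/6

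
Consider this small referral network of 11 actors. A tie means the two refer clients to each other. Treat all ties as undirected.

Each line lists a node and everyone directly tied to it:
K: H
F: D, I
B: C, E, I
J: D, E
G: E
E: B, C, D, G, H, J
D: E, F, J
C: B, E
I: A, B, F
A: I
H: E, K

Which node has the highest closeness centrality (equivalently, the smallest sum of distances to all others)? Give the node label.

Farness (sum of distances to all others) for each node — A:31, B:18, C:21, D:19, E:15, F:23, G:24, H:22, I:22, J:22, K:31.
The smallest farness is 15, for E, so E has the highest closeness.

E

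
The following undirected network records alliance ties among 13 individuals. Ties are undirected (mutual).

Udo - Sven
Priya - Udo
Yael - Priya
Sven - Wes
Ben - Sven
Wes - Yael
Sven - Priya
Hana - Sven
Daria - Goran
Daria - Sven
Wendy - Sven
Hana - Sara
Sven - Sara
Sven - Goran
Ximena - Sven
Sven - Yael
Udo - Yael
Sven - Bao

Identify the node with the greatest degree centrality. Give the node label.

Sven

Degrees — Bao:1, Ben:1, Daria:2, Goran:2, Hana:2, Priya:3, Sara:2, Sven:12, Udo:3, Wendy:1, Wes:2, Ximena:1, Yael:4.
The maximum is 12, attained only by Sven.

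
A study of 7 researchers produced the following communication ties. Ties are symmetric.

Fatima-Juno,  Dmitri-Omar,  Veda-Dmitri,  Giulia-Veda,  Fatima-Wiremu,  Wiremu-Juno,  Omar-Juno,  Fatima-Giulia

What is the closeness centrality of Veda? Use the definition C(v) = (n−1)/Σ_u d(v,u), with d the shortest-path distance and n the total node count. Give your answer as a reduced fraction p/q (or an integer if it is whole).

1/2

Distances from Veda: Dmitri:1, Fatima:2, Giulia:1, Juno:3, Omar:2, Wiremu:3. Sum = 12.
n = 7, so closeness = 6/12 = 1/2.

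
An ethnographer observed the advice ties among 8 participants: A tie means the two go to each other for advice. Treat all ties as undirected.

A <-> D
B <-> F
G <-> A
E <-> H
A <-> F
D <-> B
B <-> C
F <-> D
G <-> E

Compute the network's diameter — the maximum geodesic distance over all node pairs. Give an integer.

6

Eccentricity of each node (its greatest distance to any other): A:3, B:5, C:6, D:4, E:5, F:4, G:4, H:6.
The maximum eccentricity is 6, realized for instance by the pair H–C via H – E – G – A – D – B – C. So the diameter is 6.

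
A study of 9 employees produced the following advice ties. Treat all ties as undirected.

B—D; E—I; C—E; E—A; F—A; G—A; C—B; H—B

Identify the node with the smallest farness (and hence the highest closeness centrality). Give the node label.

Farness (sum of distances to all others) for each node — A:18, B:19, C:16, D:26, E:15, F:25, G:25, H:26, I:22.
The smallest farness is 15, for E, so E has the highest closeness.

E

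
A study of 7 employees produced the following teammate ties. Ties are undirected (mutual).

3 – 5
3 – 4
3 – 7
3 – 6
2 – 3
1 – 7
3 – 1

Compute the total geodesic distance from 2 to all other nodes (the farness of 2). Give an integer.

Distances from 2: 1:2, 3:1, 4:2, 5:2, 6:2, 7:2.
Sum = 2 + 1 + 2 + 2 + 2 + 2 = 11.

11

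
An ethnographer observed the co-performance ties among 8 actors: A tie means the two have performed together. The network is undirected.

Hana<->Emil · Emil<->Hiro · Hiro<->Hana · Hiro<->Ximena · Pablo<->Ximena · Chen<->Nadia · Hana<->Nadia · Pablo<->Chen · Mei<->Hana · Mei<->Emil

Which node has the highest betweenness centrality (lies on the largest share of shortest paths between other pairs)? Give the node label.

Hana

Unnormalized betweenness of each node: Chen:7/3, Emil:4/3, Hana:23/3, Hiro:17/3, Mei:0, Nadia:13/3, Pablo:2, Ximena:11/3.
Hana has the largest value, 23/3, making it the main broker — the node through which the most shortest paths run.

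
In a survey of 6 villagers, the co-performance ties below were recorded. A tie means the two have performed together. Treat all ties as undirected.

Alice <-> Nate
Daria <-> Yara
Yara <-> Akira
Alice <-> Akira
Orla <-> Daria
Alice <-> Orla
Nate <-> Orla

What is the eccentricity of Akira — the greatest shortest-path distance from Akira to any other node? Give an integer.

2

Distances from Akira: Alice:1, Daria:2, Nate:2, Orla:2, Yara:1.
The largest is 2 (to Orla, Nate, and Daria), so the eccentricity of Akira is 2.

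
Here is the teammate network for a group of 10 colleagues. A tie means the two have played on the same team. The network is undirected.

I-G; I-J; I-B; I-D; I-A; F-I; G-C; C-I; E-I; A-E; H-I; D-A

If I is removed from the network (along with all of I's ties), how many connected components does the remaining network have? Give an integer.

Without I, the remaining ties split the others into: {A, D, E}; {J}; {H}; {F}; {C, G}; {B}.
That's 6 separate components.

6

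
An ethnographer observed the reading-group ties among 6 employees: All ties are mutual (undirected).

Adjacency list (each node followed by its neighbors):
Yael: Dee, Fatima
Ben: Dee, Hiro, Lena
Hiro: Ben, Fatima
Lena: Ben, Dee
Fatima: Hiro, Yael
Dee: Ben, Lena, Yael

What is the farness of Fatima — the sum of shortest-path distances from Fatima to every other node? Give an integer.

9

Distances from Fatima: Ben:2, Dee:2, Hiro:1, Lena:3, Yael:1.
Sum = 2 + 2 + 1 + 3 + 1 = 9.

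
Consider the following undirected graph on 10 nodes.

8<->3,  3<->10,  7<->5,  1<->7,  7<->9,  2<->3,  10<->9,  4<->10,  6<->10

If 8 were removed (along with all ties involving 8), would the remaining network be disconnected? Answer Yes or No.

No

Even without 8, every remaining node can still reach every other (the residual graph is connected), so 8 is not a cut vertex.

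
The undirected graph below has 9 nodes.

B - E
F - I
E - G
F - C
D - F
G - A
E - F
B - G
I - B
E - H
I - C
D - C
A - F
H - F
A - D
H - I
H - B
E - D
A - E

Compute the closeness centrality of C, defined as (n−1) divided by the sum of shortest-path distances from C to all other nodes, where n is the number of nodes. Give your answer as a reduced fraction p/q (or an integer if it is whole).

Distances from C: A:2, B:2, D:1, E:2, F:1, G:3, H:2, I:1. Sum = 14.
n = 9, so closeness = 8/14 = 4/7.

4/7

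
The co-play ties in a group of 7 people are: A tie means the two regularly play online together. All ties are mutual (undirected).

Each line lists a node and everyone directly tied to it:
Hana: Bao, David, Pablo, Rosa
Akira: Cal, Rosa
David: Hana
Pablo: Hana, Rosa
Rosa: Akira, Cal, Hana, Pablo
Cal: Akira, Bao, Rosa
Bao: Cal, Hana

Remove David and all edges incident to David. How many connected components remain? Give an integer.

1

David's neighbors (Hana) remain reachable from one another through other ties, so the rest of the network stays in one piece.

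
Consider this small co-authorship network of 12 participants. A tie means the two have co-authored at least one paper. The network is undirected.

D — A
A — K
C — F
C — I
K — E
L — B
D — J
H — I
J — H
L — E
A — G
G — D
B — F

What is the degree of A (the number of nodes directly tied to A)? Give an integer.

3

A is directly tied to D, G, and K. That is 3 neighbors, so the degree of A is 3.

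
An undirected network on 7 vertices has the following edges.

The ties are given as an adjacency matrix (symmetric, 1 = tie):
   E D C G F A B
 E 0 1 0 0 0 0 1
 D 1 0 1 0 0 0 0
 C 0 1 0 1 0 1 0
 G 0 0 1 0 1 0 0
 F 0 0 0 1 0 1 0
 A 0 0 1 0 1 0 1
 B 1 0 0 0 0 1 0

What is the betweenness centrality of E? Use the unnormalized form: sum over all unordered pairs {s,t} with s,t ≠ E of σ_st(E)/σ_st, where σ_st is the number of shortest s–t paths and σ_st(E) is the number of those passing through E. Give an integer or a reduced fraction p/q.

1

Pairs whose geodesics pass through E — D–B: 1.
All other pairs contribute 0.
Summing the contributions gives betweenness(E) = 1.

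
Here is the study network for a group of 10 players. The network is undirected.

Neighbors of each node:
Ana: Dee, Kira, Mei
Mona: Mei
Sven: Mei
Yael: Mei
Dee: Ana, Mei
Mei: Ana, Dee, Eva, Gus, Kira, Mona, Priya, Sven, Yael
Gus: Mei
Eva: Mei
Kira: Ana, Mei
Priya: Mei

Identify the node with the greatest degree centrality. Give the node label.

Mei

Degrees — Ana:3, Dee:2, Eva:1, Gus:1, Kira:2, Mei:9, Mona:1, Priya:1, Sven:1, Yael:1.
The maximum is 9, attained only by Mei.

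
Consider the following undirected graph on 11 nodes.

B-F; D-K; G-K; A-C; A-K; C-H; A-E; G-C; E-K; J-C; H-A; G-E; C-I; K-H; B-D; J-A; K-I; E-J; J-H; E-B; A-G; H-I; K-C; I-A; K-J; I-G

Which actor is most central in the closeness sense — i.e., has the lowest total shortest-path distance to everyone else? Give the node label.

K

Farness (sum of distances to all others) for each node — A:14, B:20, C:17, D:18, E:15, F:29, G:16, H:18, I:18, J:16, K:13.
The smallest farness is 13, for K, so K has the highest closeness.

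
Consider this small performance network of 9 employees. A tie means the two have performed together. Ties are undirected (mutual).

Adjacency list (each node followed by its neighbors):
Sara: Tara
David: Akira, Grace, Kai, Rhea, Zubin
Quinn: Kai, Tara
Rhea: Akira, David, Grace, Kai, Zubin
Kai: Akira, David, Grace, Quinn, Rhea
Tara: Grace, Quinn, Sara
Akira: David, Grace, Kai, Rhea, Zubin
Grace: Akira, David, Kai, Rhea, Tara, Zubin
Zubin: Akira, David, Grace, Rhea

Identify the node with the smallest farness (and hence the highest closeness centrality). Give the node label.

Grace

Farness (sum of distances to all others) for each node — Akira:12, David:12, Grace:10, Kai:12, Quinn:15, Rhea:12, Sara:20, Tara:13, Zubin:14.
The smallest farness is 10, for Grace, so Grace has the highest closeness.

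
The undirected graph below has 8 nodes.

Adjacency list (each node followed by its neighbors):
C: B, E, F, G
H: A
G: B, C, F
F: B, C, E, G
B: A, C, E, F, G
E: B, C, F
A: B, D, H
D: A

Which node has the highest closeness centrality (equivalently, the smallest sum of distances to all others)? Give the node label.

Farness (sum of distances to all others) for each node — A:11, B:9, C:12, D:17, E:13, F:12, G:13, H:17.
The smallest farness is 9, for B, so B has the highest closeness.

B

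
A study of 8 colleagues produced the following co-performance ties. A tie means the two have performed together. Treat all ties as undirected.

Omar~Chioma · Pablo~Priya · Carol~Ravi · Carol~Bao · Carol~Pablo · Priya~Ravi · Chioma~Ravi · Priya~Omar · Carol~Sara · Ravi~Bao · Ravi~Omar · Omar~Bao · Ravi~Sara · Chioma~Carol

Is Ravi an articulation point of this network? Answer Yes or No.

No

Even without Ravi, every remaining node can still reach every other (the residual graph is connected), so Ravi is not a cut vertex.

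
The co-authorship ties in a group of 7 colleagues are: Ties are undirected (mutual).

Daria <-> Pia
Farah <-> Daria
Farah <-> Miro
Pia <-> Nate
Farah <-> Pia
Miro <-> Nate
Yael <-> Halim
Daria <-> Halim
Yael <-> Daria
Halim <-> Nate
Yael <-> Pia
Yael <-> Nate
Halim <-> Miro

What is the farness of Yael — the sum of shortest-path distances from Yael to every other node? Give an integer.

8

Distances from Yael: Daria:1, Farah:2, Halim:1, Miro:2, Nate:1, Pia:1.
Sum = 1 + 2 + 1 + 2 + 1 + 1 = 8.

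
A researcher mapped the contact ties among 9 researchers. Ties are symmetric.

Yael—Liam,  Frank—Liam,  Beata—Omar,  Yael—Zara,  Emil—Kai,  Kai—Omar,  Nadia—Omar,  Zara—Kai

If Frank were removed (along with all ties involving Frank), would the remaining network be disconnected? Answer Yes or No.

Even without Frank, every remaining node can still reach every other (the residual graph is connected), so Frank is not a cut vertex.

No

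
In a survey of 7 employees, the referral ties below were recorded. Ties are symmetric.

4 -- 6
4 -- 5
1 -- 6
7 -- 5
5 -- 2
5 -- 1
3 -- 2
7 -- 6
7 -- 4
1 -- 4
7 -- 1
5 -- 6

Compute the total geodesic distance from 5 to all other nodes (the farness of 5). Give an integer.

Distances from 5: 1:1, 2:1, 3:2, 4:1, 6:1, 7:1.
Sum = 1 + 1 + 2 + 1 + 1 + 1 = 7.

7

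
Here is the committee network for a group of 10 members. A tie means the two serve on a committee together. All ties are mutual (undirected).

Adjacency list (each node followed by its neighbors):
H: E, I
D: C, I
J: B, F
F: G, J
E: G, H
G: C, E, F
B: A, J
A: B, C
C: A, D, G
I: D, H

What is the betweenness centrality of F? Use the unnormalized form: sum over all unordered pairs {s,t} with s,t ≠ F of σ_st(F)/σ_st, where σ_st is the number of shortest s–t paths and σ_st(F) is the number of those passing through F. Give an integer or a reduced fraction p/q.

6

Pairs whose geodesics pass through F — G–B: 1/2; G–J: 1; E–B: 1/2; E–J: 1; H–B: 1/3; H–J: 1; I–J: 2/3; D–J: 1/2; C–J: 1/2.
All other pairs contribute 0.
Summing the contributions gives betweenness(F) = 6.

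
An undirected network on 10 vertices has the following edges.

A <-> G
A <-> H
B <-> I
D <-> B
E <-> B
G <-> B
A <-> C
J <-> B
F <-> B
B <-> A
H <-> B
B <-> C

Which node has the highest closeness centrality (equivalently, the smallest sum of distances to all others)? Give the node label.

Farness (sum of distances to all others) for each node — A:14, B:9, C:16, D:17, E:17, F:17, G:16, H:16, I:17, J:17.
The smallest farness is 9, for B, so B has the highest closeness.

B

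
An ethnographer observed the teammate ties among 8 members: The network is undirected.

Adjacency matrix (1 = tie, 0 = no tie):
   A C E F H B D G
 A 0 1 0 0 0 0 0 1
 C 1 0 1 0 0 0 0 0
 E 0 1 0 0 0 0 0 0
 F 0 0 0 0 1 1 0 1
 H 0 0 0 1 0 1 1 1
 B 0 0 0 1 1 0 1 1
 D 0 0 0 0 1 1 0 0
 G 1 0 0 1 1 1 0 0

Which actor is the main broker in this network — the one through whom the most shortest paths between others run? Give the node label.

G

Unnormalized betweenness of each node: A:10, B:5/2, C:6, D:0, E:0, F:0, G:12, H:5/2.
G has the largest value, 12, making it the main broker — the node through which the most shortest paths run.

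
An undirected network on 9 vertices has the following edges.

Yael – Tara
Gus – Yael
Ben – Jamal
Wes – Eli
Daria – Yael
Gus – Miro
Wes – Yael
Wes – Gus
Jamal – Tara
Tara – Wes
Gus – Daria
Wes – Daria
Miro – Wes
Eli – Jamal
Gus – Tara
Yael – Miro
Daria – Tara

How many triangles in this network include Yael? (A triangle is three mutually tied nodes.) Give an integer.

Yael's neighbors: Daria, Gus, Miro, Tara, and Wes.
Neighbor pairs that are themselves tied: Yael–Daria–Gus; Yael–Daria–Tara; Yael–Daria–Wes; Yael–Gus–Miro; Yael–Gus–Tara; Yael–Gus–Wes; Yael–Miro–Wes; Yael–Tara–Wes. Each forms one triangle with Yael, for 8 in total.

8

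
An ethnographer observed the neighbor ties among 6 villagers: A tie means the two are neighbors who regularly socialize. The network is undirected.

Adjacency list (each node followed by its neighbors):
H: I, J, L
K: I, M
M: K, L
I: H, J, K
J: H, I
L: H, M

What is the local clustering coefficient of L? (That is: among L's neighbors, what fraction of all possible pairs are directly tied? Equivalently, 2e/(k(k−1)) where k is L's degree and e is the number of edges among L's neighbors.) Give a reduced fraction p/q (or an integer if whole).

0

L's neighbors: H and M (k = 2).
Possible neighbor pairs: C(2,2) = 1. Edges among them: none → e = 0.
Clustering(L) = 0/1.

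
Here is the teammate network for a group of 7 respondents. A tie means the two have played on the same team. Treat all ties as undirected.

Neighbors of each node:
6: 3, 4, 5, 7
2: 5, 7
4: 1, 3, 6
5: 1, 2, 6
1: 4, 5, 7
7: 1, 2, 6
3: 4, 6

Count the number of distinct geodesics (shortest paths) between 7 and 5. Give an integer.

3

The shortest distance is 2. The length-2 paths are: 7–2–5; 7–1–5; 7–6–5.
That gives 3 distinct shortest paths.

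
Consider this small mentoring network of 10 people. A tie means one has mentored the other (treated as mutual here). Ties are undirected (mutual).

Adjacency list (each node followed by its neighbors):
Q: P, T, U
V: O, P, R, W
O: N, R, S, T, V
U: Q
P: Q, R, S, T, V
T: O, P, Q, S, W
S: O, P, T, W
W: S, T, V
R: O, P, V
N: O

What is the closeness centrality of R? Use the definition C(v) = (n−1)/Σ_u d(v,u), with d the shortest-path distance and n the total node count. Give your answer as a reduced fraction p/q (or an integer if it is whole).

9/16

Distances from R: N:2, O:1, P:1, Q:2, S:2, T:2, U:3, V:1, W:2. Sum = 16.
n = 10, so closeness = 9/16.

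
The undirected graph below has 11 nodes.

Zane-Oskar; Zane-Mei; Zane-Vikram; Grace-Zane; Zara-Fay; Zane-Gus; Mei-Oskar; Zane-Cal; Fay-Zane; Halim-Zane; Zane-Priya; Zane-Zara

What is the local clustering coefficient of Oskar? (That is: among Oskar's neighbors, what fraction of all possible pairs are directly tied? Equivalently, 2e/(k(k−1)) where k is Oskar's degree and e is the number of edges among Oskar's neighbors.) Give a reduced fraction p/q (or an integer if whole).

1

Oskar's neighbors: Mei and Zane (k = 2).
Possible neighbor pairs: C(2,2) = 1. Edges among them: Mei–Zane → e = 1.
Clustering(Oskar) = 1/1.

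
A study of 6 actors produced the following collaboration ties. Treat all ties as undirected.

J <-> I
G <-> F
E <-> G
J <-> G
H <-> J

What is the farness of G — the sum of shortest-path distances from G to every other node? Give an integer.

Distances from G: E:1, F:1, H:2, I:2, J:1.
Sum = 1 + 1 + 2 + 2 + 1 = 7.

7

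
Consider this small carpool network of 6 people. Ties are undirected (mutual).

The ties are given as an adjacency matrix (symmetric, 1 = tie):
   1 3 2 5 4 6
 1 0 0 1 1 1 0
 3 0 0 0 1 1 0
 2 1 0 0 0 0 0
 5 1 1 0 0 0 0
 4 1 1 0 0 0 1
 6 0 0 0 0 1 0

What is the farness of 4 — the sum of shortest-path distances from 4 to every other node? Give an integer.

7

Distances from 4: 1:1, 2:2, 3:1, 5:2, 6:1.
Sum = 1 + 2 + 1 + 2 + 1 = 7.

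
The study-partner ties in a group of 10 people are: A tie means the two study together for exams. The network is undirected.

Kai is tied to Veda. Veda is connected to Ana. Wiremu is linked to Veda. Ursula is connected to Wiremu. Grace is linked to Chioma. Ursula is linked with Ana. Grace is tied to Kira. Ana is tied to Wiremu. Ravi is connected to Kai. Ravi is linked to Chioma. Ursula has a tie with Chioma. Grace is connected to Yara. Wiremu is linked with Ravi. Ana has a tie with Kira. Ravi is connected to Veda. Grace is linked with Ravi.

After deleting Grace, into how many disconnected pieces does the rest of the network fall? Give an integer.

2

Without Grace, the remaining ties split the others into: {Ana, Chioma, Kai, Kira, Ravi, Ursula, Veda, Wiremu}; {Yara}.
That's 2 separate components.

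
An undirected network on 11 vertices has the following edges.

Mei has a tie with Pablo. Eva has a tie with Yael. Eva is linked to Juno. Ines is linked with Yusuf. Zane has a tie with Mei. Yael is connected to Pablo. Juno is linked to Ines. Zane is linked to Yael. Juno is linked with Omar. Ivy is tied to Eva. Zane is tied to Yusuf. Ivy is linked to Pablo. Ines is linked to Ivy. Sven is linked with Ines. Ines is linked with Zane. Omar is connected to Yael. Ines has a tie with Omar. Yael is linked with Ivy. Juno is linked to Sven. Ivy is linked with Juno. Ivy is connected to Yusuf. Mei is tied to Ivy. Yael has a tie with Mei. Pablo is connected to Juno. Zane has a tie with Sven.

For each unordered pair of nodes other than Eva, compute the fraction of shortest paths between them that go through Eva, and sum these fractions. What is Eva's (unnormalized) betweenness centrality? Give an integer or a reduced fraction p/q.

1/4

Pairs whose geodesics pass through Eva — Juno–Yael: 1/4.
All other pairs contribute 0.
Summing the contributions gives betweenness(Eva) = 1/4.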